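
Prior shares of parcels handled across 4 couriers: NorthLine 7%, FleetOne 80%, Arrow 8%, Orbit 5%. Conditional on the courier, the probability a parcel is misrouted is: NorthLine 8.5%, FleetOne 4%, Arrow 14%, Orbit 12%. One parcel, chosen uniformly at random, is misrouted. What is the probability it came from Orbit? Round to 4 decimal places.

0.1088

Compute prior × likelihood for every hypothesis:
  NorthLine: 0.07 × 0.085 = 0.00595
  FleetOne: 0.8 × 0.04 = 0.032
  Arrow: 0.08 × 0.14 = 0.0112
  Orbit: 0.05 × 0.12 = 0.006
Total = 0.05515.
P(Orbit | evidence) = 0.006 / 0.05515 ≈ 0.1088.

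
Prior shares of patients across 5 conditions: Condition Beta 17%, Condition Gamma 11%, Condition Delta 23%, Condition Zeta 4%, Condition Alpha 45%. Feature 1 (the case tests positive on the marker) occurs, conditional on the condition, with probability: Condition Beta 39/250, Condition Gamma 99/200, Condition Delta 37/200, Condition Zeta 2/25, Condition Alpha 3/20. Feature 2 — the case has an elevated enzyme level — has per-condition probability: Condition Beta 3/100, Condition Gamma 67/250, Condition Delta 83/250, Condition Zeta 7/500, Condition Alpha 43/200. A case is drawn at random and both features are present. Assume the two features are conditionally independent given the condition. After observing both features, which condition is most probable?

Compute prior × likelihood for every hypothesis:
  Condition Beta: 0.17 × 0.156 × 0.03 = 0.0007956
  Condition Gamma: 0.11 × 0.495 × 0.268 = 0.0145926
  Condition Delta: 0.23 × 0.185 × 0.332 = 0.0141266
  Condition Zeta: 0.04 × 0.08 × 0.014 = 0.0000448
  Condition Alpha: 0.45 × 0.15 × 0.215 = 0.0145125
Sum = 0.0440721.
Largest term belongs to Condition Gamma, so Condition Gamma is most probable.

Condition Gamma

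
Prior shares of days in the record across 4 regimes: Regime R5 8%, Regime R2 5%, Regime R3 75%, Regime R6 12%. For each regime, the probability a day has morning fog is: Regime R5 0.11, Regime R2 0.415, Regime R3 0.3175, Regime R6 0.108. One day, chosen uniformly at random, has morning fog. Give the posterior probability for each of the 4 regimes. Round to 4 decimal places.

Unnormalized posteriors (prior × likelihood):
  Regime R5: 0.08 × 0.11 = 0.0088
  Regime R2: 0.05 × 0.415 = 0.02075
  Regime R3: 0.75 × 0.3175 = 0.238125
  Regime R6: 0.12 × 0.108 = 0.01296
Total = 0.280635.
P(Regime R5 | fog) = 0.0088/0.280635 ≈ 0.0314
P(Regime R2 | fog) = 0.02075/0.280635 ≈ 0.0739
P(Regime R3 | fog) = 0.238125/0.280635 ≈ 0.8485
P(Regime R6 | fog) = 0.01296/0.280635 ≈ 0.0462
(Check: 0.0314+0.0739+0.8485+0.0462 = 1.0000.)

Regime R5 0.0314, Regime R2 0.0739, Regime R3 0.8485, Regime R6 0.0462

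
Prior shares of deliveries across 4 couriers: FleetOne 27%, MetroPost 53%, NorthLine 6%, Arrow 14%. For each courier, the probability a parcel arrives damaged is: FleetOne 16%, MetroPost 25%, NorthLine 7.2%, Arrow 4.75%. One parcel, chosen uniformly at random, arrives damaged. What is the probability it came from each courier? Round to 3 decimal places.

FleetOne 0.231, MetroPost 0.710, NorthLine 0.023, Arrow 0.036

Compute prior × likelihood for every hypothesis:
  FleetOne: 0.27 × 0.16 = 0.0432
  MetroPost: 0.53 × 0.25 = 0.1325
  NorthLine: 0.06 × 0.072 = 0.00432
  Arrow: 0.14 × 0.0475 = 0.00665
Total = 0.18667.
P(FleetOne | damaged) = 0.0432/0.18667 ≈ 0.231
P(MetroPost | damaged) = 0.1325/0.18667 ≈ 0.710
P(NorthLine | damaged) = 0.00432/0.18667 ≈ 0.023
P(Arrow | damaged) = 0.00665/0.18667 ≈ 0.036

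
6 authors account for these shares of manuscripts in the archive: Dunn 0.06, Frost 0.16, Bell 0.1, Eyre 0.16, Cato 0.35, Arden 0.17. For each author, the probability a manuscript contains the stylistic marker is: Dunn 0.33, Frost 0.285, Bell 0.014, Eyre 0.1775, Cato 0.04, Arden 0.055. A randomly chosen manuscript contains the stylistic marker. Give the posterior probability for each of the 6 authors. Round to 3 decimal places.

Compute prior × likelihood for every hypothesis:
  Dunn: 0.06 × 0.33 = 0.0198
  Frost: 0.16 × 0.285 = 0.0456
  Bell: 0.1 × 0.014 = 0.0014
  Eyre: 0.16 × 0.1775 = 0.0284
  Cato: 0.35 × 0.04 = 0.014
  Arden: 0.17 × 0.055 = 0.00935
Sum = 0.11855.
P(Dunn | marker) = 0.0198/0.11855 ≈ 0.167
P(Frost | marker) = 0.0456/0.11855 ≈ 0.385
P(Bell | marker) = 0.0014/0.11855 ≈ 0.012
P(Eyre | marker) = 0.0284/0.11855 ≈ 0.240
P(Cato | marker) = 0.014/0.11855 ≈ 0.118
P(Arden | marker) = 0.00935/0.11855 ≈ 0.079

Dunn 0.167, Frost 0.385, Bell 0.012, Eyre 0.240, Cato 0.118, Arden 0.079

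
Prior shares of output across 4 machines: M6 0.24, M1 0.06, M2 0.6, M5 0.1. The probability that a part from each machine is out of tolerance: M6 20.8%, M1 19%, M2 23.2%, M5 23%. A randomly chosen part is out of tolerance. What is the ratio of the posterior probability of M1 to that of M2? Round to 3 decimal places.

0.082

Compute prior × likelihood for every hypothesis:
  M6: 0.24 × 0.208 = 0.04992
  M1: 0.06 × 0.19 = 0.0114
  M2: 0.6 × 0.232 = 0.1392
  M5: 0.1 × 0.23 = 0.023
Total = 0.22352.
The ratio is 0.0114 / 0.1392 (the normalizer cancels) = 0.082.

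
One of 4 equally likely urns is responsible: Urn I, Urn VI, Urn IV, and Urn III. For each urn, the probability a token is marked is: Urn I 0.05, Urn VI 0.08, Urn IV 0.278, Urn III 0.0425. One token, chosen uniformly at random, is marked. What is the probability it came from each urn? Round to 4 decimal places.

Urn I 0.1110, Urn VI 0.1776, Urn IV 0.6171, Urn III 0.0943

With a uniform prior (1/4 each), posterior ∝ likelihood:
  Urn I: 0.05
  Urn VI: 0.08
  Urn IV: 0.278
  Urn III: 0.0425
Normalizing constant = 0.4505.
P(Urn I | marked) = 0.05/0.4505 ≈ 0.1110
P(Urn VI | marked) = 0.08/0.4505 ≈ 0.1776
P(Urn IV | marked) = 0.278/0.4505 ≈ 0.6171
P(Urn III | marked) = 0.0425/0.4505 ≈ 0.0943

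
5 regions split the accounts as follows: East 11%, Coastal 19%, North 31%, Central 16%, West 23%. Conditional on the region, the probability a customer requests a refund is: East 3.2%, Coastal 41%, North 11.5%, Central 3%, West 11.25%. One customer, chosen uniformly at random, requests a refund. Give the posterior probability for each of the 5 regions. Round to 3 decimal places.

By Bayes' rule, posterior ∝ prior × likelihood:
  East: 0.11 × 0.032 = 0.00352
  Coastal: 0.19 × 0.41 = 0.0779
  North: 0.31 × 0.115 = 0.03565
  Central: 0.16 × 0.03 = 0.0048
  West: 0.23 × 0.1125 = 0.025875
Total = 0.147745.
P(East | refund) = 0.00352/0.147745 ≈ 0.024
P(Coastal | refund) = 0.0779/0.147745 ≈ 0.527
P(North | refund) = 0.03565/0.147745 ≈ 0.241
P(Central | refund) = 0.0048/0.147745 ≈ 0.032
P(West | refund) = 0.025875/0.147745 ≈ 0.175
(Check: 0.024+0.527+0.241+0.032+0.175 = 0.999.)

East 0.024, Coastal 0.527, North 0.241, Central 0.032, West 0.175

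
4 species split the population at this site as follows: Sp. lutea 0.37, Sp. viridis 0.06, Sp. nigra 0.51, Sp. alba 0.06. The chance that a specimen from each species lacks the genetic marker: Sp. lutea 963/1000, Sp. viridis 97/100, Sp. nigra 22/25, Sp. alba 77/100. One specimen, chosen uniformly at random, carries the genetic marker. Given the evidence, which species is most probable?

Sp. nigra

Taking complements, P(marker | each) = Sp. lutea 0.037, Sp. viridis 0.03, Sp. nigra 0.12, Sp. alba 0.23.
Prior × likelihood for each hypothesis:
  Sp. lutea: 0.37 × 0.037 = 0.01369
  Sp. viridis: 0.06 × 0.03 = 0.0018
  Sp. nigra: 0.51 × 0.12 = 0.0612
  Sp. alba: 0.06 × 0.23 = 0.0138
Total = 0.09049.
Largest term belongs to Sp. nigra, so Sp. nigra is most probable.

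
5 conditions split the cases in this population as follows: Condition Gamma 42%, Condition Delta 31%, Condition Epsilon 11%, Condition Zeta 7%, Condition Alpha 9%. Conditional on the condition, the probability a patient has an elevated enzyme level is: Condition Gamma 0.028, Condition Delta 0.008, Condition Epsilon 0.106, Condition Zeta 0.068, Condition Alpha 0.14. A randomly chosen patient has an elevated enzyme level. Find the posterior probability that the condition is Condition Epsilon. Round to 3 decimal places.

Compute prior × likelihood for every hypothesis:
  Condition Gamma: 0.42 × 0.028 = 0.01176
  Condition Delta: 0.31 × 0.008 = 0.00248
  Condition Epsilon: 0.11 × 0.106 = 0.01166
  Condition Zeta: 0.07 × 0.068 = 0.00476
  Condition Alpha: 0.09 × 0.14 = 0.0126
Total = 0.04326.
P(Condition Epsilon | evidence) = 0.01166 / 0.04326 ≈ 0.270.

0.270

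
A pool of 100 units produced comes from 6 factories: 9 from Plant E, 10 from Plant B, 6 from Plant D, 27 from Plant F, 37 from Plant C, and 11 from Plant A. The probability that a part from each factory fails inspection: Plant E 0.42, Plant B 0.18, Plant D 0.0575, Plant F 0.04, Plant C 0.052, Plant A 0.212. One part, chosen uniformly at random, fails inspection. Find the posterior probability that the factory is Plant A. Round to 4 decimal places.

0.2071

Prior × likelihood for each hypothesis:
  Plant E: 0.09 × 0.42 = 0.0378
  Plant B: 0.1 × 0.18 = 0.018
  Plant D: 0.06 × 0.0575 = 0.00345
  Plant F: 0.27 × 0.04 = 0.0108
  Plant C: 0.37 × 0.052 = 0.01924
  Plant A: 0.11 × 0.212 = 0.02332
Normalizing constant = 0.11261.
P(Plant A | evidence) = 0.02332 / 0.11261 ≈ 0.2071.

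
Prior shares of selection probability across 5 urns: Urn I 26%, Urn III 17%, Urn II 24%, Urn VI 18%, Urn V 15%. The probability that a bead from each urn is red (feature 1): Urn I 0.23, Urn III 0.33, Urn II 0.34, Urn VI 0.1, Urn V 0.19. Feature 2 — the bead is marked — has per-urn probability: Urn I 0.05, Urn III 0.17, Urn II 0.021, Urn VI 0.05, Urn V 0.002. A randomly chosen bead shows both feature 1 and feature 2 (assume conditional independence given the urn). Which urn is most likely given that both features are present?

Urn III

Prior × likelihood for each hypothesis:
  Urn I: 0.26 × 0.23 × 0.05 = 0.00299
  Urn III: 0.17 × 0.33 × 0.17 = 0.009537
  Urn II: 0.24 × 0.34 × 0.021 = 0.0017136
  Urn VI: 0.18 × 0.1 × 0.05 = 0.0009
  Urn V: 0.15 × 0.19 × 0.002 = 0.000057
Sum = 0.0151976.
Largest term belongs to Urn III, so Urn III is most probable.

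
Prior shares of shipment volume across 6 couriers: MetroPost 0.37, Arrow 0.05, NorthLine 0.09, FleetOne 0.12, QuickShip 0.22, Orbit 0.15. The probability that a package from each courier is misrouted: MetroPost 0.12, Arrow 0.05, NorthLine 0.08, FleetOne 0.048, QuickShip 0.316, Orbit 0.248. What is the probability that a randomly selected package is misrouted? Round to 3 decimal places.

0.167

Unnormalized posteriors (prior × likelihood):
  MetroPost: 0.37 × 0.12 = 0.0444
  Arrow: 0.05 × 0.05 = 0.0025
  NorthLine: 0.09 × 0.08 = 0.0072
  FleetOne: 0.12 × 0.048 = 0.00576
  QuickShip: 0.22 × 0.316 = 0.06952
  Orbit: 0.15 × 0.248 = 0.0372
P(misrouted) = 0.0444 + 0.0025 + 0.0072 + 0.00576 + 0.06952 + 0.0372 = 0.16658 → 0.167.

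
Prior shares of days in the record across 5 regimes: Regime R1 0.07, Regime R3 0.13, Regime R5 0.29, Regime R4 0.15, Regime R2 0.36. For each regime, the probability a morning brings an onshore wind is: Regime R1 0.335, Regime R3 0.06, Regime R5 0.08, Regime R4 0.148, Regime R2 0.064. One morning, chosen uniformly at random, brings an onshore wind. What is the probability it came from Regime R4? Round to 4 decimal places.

Unnormalized posteriors (prior × likelihood):
  Regime R1: 0.07 × 0.335 = 0.02345
  Regime R3: 0.13 × 0.06 = 0.0078
  Regime R5: 0.29 × 0.08 = 0.0232
  Regime R4: 0.15 × 0.148 = 0.0222
  Regime R2: 0.36 × 0.064 = 0.02304
Total = 0.09969.
P(Regime R4 | evidence) = 0.0222 / 0.09969 ≈ 0.2227.

0.2227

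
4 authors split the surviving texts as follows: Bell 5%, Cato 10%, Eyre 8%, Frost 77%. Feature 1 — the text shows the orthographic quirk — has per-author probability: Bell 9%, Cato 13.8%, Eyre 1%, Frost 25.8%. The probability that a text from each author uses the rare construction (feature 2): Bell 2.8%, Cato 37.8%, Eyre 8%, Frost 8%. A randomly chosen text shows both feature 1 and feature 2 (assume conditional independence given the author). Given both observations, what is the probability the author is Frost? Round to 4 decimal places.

0.7462

Compute prior × likelihood for every hypothesis:
  Bell: 0.05 × 0.09 × 0.028 = 0.000126
  Cato: 0.1 × 0.138 × 0.378 = 0.0052164
  Eyre: 0.08 × 0.01 × 0.08 = 0.000064
  Frost: 0.77 × 0.258 × 0.08 = 0.0158928
Sum = 0.0212992.
P(Frost | evidence) = 0.0158928 / 0.0212992 ≈ 0.7462.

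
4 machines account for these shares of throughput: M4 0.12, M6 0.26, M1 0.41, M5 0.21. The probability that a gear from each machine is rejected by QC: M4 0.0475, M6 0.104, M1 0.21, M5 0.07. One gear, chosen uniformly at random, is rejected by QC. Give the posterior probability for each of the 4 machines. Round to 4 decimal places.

M4 0.0427, M6 0.2025, M1 0.6448, M5 0.1101

Unnormalized posteriors (prior × likelihood):
  M4: 0.12 × 0.0475 = 0.0057
  M6: 0.26 × 0.104 = 0.02704
  M1: 0.41 × 0.21 = 0.0861
  M5: 0.21 × 0.07 = 0.0147
Normalizing constant = 0.13354.
P(M4 | rejected) = 0.0057/0.13354 ≈ 0.0427
P(M6 | rejected) = 0.02704/0.13354 ≈ 0.2025
P(M1 | rejected) = 0.0861/0.13354 ≈ 0.6448
P(M5 | rejected) = 0.0147/0.13354 ≈ 0.1101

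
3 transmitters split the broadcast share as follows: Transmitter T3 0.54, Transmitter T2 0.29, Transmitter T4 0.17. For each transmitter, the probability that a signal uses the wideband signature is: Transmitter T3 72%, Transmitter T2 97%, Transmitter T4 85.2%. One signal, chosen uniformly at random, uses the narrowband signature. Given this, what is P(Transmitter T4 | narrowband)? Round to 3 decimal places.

0.136

Taking complements, P(narrowband | each) = Transmitter T3 0.28, Transmitter T2 0.03, Transmitter T4 0.148.
Compute prior × likelihood for every hypothesis:
  Transmitter T3: 0.54 × 0.28 = 0.1512
  Transmitter T2: 0.29 × 0.03 = 0.0087
  Transmitter T4: 0.17 × 0.148 = 0.02516
Normalizing constant = 0.18506.
P(Transmitter T4 | evidence) = 0.02516 / 0.18506 ≈ 0.136.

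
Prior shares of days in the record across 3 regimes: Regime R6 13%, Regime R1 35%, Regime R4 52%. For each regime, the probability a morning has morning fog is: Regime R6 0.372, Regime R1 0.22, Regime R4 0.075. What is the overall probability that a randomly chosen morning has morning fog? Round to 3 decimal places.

Prior × likelihood for each hypothesis:
  Regime R6: 0.13 × 0.372 = 0.04836
  Regime R1: 0.35 × 0.22 = 0.077
  Regime R4: 0.52 × 0.075 = 0.039
P(fog) = 0.04836 + 0.077 + 0.039 = 0.16436 → 0.164.

0.164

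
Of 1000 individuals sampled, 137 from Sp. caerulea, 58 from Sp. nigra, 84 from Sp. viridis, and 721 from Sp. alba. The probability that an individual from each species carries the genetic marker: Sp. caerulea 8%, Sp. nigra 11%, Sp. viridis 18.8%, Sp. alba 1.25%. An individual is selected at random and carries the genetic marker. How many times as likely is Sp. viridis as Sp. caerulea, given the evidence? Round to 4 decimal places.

Unnormalized posteriors (prior × likelihood):
  Sp. caerulea: 0.137 × 0.08 = 0.01096
  Sp. nigra: 0.058 × 0.11 = 0.00638
  Sp. viridis: 0.084 × 0.188 = 0.015792
  Sp. alba: 0.721 × 0.0125 = 0.0090125
Total = 0.0421445.
The ratio is 0.015792 / 0.01096 (the normalizer cancels) = 1.4409.

1.4409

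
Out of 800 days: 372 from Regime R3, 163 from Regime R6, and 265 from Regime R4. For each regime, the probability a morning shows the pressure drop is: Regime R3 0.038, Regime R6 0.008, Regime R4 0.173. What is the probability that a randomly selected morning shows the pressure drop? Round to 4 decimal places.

0.0766

Compute prior × likelihood for every hypothesis:
  Regime R3: 0.465 × 0.038 = 0.01767
  Regime R6: 0.20375 × 0.008 = 0.00163
  Regime R4: 0.33125 × 0.173 = 0.05730625
P(drop) = 0.01767 + 0.00163 + 0.05730625 = 0.07660625 → 0.0766.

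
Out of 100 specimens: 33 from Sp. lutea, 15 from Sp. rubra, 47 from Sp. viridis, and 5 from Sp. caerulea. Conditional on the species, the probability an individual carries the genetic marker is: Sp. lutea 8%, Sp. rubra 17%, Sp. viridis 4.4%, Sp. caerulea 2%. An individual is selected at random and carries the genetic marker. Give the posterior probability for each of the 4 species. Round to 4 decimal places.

Prior × likelihood for each hypothesis:
  Sp. lutea: 0.33 × 0.08 = 0.0264
  Sp. rubra: 0.15 × 0.17 = 0.0255
  Sp. viridis: 0.47 × 0.044 = 0.02068
  Sp. caerulea: 0.05 × 0.02 = 0.001
Sum = 0.07358.
P(Sp. lutea | marker) = 0.0264/0.07358 ≈ 0.3588
P(Sp. rubra | marker) = 0.0255/0.07358 ≈ 0.3466
P(Sp. viridis | marker) = 0.02068/0.07358 ≈ 0.2811
P(Sp. caerulea | marker) = 0.001/0.07358 ≈ 0.0136
(Check: 0.3588+0.3466+0.2811+0.0136 = 1.0001.)

Sp. lutea 0.3588, Sp. rubra 0.3466, Sp. viridis 0.2811, Sp. caerulea 0.0136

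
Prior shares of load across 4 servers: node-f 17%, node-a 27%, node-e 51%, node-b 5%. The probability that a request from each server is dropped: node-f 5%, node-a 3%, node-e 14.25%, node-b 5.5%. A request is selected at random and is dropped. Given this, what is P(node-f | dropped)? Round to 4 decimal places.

Compute prior × likelihood for every hypothesis:
  node-f: 0.17 × 0.05 = 0.0085
  node-a: 0.27 × 0.03 = 0.0081
  node-e: 0.51 × 0.1425 = 0.072675
  node-b: 0.05 × 0.055 = 0.00275
Sum = 0.092025.
P(node-f | evidence) = 0.0085 / 0.092025 ≈ 0.0924.

0.0924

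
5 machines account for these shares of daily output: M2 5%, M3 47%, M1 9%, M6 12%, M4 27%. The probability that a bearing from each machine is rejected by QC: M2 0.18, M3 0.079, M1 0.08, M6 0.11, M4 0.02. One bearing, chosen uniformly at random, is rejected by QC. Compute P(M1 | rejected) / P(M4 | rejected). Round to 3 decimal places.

Compute prior × likelihood for every hypothesis:
  M2: 0.05 × 0.18 = 0.009
  M3: 0.47 × 0.079 = 0.03713
  M1: 0.09 × 0.08 = 0.0072
  M6: 0.12 × 0.11 = 0.0132
  M4: 0.27 × 0.02 = 0.0054
Total = 0.07193.
The ratio is 0.0072 / 0.0054 (the normalizer cancels) = 1.333.

1.333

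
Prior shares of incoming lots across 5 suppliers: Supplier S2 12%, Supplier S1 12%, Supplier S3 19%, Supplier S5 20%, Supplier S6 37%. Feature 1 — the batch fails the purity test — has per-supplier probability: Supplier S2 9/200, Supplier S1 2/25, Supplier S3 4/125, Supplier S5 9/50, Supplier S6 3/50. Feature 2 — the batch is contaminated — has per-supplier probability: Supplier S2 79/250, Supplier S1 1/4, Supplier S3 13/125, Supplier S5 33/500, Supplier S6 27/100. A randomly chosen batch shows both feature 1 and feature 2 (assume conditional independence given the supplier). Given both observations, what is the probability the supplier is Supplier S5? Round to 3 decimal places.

0.181

Compute prior × likelihood for every hypothesis:
  Supplier S2: 0.12 × 0.045 × 0.316 = 0.0017064
  Supplier S1: 0.12 × 0.08 × 0.25 = 0.0024
  Supplier S3: 0.19 × 0.032 × 0.104 = 0.00063232
  Supplier S5: 0.2 × 0.18 × 0.066 = 0.002376
  Supplier S6: 0.37 × 0.06 × 0.27 = 0.005994
Normalizing constant = 0.01310872.
P(Supplier S5 | evidence) = 0.002376 / 0.01310872 ≈ 0.181.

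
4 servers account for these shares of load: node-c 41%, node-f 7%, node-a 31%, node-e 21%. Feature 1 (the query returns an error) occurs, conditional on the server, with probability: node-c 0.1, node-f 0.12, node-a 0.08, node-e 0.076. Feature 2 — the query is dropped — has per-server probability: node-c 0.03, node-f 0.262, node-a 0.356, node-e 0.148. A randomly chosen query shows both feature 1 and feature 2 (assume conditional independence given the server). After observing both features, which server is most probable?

Prior × likelihood for each hypothesis:
  node-c: 0.41 × 0.1 × 0.03 = 0.00123
  node-f: 0.07 × 0.12 × 0.262 = 0.0022008
  node-a: 0.31 × 0.08 × 0.356 = 0.0088288
  node-e: 0.21 × 0.076 × 0.148 = 0.00236208
Total = 0.01462168.
Largest term belongs to node-a, so node-a is most probable.

node-a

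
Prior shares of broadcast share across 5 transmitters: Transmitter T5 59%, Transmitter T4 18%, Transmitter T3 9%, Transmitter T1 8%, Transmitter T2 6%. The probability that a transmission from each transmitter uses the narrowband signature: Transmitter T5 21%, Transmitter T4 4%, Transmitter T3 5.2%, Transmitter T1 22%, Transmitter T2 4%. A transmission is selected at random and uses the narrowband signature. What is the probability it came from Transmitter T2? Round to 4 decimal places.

Compute prior × likelihood for every hypothesis:
  Transmitter T5: 0.59 × 0.21 = 0.1239
  Transmitter T4: 0.18 × 0.04 = 0.0072
  Transmitter T3: 0.09 × 0.052 = 0.00468
  Transmitter T1: 0.08 × 0.22 = 0.0176
  Transmitter T2: 0.06 × 0.04 = 0.0024
Normalizing constant = 0.15578.
P(Transmitter T2 | evidence) = 0.0024 / 0.15578 ≈ 0.0154.

0.0154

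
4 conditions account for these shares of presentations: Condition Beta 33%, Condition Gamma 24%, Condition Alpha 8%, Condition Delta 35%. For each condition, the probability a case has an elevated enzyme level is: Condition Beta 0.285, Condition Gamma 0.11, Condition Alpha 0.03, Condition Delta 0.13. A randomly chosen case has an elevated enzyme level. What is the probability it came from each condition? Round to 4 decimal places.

Prior × likelihood for each hypothesis:
  Condition Beta: 0.33 × 0.285 = 0.09405
  Condition Gamma: 0.24 × 0.11 = 0.0264
  Condition Alpha: 0.08 × 0.03 = 0.0024
  Condition Delta: 0.35 × 0.13 = 0.0455
Sum = 0.16835.
P(Condition Beta | elevated) = 0.09405/0.16835 ≈ 0.5587
P(Condition Gamma | elevated) = 0.0264/0.16835 ≈ 0.1568
P(Condition Alpha | elevated) = 0.0024/0.16835 ≈ 0.0143
P(Condition Delta | elevated) = 0.0455/0.16835 ≈ 0.2703
(Check: 0.5587+0.1568+0.0143+0.2703 = 1.0001.)

Condition Beta 0.5587, Condition Gamma 0.1568, Condition Alpha 0.0143, Condition Delta 0.2703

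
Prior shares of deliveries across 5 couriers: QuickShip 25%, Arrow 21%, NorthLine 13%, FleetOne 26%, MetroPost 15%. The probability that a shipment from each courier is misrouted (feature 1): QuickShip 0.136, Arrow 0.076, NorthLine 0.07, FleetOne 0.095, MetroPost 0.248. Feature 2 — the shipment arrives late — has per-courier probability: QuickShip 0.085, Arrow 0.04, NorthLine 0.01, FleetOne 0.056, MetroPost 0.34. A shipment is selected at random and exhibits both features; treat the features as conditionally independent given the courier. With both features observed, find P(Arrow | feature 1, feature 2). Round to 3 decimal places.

Unnormalized posteriors (prior × likelihood):
  QuickShip: 0.25 × 0.136 × 0.085 = 0.00289
  Arrow: 0.21 × 0.076 × 0.04 = 0.0006384
  NorthLine: 0.13 × 0.07 × 0.01 = 0.000091
  FleetOne: 0.26 × 0.095 × 0.056 = 0.0013832
  MetroPost: 0.15 × 0.248 × 0.34 = 0.012648
Normalizing constant = 0.0176506.
P(Arrow | evidence) = 0.0006384 / 0.0176506 ≈ 0.036.

0.036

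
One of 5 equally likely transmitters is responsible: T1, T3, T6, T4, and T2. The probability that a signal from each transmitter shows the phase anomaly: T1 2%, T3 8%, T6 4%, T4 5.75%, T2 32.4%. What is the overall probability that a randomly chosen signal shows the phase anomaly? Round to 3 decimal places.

0.104

Since the prior is uniform, the posterior is proportional to the likelihood:
  T1: 0.02
  T3: 0.08
  T6: 0.04
  T4: 0.0575
  T2: 0.324
P(anomaly) = (1/5) × (0.02 + 0.08 + 0.04 + 0.0575 + 0.324) = 0.5215/5 ≈ 0.104.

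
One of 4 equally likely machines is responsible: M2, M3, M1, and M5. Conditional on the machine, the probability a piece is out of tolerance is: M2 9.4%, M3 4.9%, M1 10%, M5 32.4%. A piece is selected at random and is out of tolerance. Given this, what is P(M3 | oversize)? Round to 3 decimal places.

Since the prior is uniform, the posterior is proportional to the likelihood:
  M2: 0.094
  M3: 0.049
  M1: 0.1
  M5: 0.324
Total = 0.567.
P(M3 | evidence) = 0.049 / 0.567 ≈ 0.086.

0.086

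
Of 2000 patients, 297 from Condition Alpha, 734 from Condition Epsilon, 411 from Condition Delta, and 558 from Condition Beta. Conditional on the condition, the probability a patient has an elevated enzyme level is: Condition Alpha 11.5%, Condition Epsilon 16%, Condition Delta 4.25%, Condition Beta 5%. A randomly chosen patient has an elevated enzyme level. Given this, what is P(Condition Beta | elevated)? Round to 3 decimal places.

By Bayes' rule, posterior ∝ prior × likelihood:
  Condition Alpha: 0.1485 × 0.115 = 0.0170775
  Condition Epsilon: 0.367 × 0.16 = 0.05872
  Condition Delta: 0.2055 × 0.0425 = 0.00873375
  Condition Beta: 0.279 × 0.05 = 0.01395
Normalizing constant = 0.09848125.
P(Condition Beta | evidence) = 0.01395 / 0.09848125 ≈ 0.142.

0.142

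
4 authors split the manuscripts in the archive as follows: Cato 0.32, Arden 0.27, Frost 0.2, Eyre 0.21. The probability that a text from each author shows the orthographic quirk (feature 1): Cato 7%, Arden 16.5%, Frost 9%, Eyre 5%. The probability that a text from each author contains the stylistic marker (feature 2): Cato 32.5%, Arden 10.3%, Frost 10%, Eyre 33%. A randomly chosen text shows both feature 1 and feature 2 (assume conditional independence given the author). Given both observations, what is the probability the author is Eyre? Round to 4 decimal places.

Prior × likelihood for each hypothesis:
  Cato: 0.32 × 0.07 × 0.325 = 0.00728
  Arden: 0.27 × 0.165 × 0.103 = 0.00458865
  Frost: 0.2 × 0.09 × 0.1 = 0.0018
  Eyre: 0.21 × 0.05 × 0.33 = 0.003465
Total = 0.01713365.
P(Eyre | evidence) = 0.003465 / 0.01713365 ≈ 0.2022.

0.2022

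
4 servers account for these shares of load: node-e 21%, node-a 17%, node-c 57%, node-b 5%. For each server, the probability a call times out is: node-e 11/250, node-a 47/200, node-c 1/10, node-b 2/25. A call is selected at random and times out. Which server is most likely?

node-c

Compute prior × likelihood for every hypothesis:
  node-e: 0.21 × 0.044 = 0.00924
  node-a: 0.17 × 0.235 = 0.03995
  node-c: 0.57 × 0.1 = 0.057
  node-b: 0.05 × 0.08 = 0.004
Sum = 0.11019.
Largest term belongs to node-c, so node-c is most probable.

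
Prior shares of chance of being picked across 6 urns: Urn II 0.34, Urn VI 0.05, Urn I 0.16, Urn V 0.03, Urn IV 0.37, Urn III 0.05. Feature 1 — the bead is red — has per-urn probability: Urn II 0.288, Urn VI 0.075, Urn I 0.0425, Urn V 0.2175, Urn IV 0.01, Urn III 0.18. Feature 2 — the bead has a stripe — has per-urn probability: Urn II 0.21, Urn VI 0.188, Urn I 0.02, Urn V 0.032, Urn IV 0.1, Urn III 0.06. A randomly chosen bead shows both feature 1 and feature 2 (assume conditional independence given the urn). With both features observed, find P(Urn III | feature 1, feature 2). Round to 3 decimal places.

0.024

Unnormalized posteriors (prior × likelihood):
  Urn II: 0.34 × 0.288 × 0.21 = 0.0205632
  Urn VI: 0.05 × 0.075 × 0.188 = 0.000705
  Urn I: 0.16 × 0.0425 × 0.02 = 0.000136
  Urn V: 0.03 × 0.2175 × 0.032 = 0.0002088
  Urn IV: 0.37 × 0.01 × 0.1 = 0.00037
  Urn III: 0.05 × 0.18 × 0.06 = 0.00054
Normalizing constant = 0.022523.
P(Urn III | evidence) = 0.00054 / 0.022523 ≈ 0.024.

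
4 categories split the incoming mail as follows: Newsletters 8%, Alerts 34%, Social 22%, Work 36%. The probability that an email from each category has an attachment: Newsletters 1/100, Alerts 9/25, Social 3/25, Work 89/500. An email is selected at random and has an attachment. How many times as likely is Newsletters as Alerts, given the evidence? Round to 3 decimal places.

Prior × likelihood for each hypothesis:
  Newsletters: 0.08 × 0.01 = 0.0008
  Alerts: 0.34 × 0.36 = 0.1224
  Social: 0.22 × 0.12 = 0.0264
  Work: 0.36 × 0.178 = 0.06408
Normalizing constant = 0.21368.
The ratio is 0.0008 / 0.1224 (the normalizer cancels) = 0.007.

0.007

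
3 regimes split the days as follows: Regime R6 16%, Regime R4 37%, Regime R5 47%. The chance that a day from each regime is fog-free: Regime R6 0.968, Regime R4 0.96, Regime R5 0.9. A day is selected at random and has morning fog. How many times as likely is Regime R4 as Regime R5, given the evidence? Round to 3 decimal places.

0.315

Taking complements, P(fog | each) = Regime R6 0.032, Regime R4 0.04, Regime R5 0.1.
By Bayes' rule, posterior ∝ prior × likelihood:
  Regime R6: 0.16 × 0.032 = 0.00512
  Regime R4: 0.37 × 0.04 = 0.0148
  Regime R5: 0.47 × 0.1 = 0.047
Normalizing constant = 0.06692.
The ratio is 0.0148 / 0.047 (the normalizer cancels) = 0.315.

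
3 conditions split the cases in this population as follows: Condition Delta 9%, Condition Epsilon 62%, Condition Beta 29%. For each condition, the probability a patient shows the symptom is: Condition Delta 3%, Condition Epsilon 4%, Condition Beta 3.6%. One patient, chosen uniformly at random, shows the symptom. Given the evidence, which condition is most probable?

Compute prior × likelihood for every hypothesis:
  Condition Delta: 0.09 × 0.03 = 0.0027
  Condition Epsilon: 0.62 × 0.04 = 0.0248
  Condition Beta: 0.29 × 0.036 = 0.01044
Total = 0.03794.
Largest term belongs to Condition Epsilon, so Condition Epsilon is most probable.

Condition Epsilon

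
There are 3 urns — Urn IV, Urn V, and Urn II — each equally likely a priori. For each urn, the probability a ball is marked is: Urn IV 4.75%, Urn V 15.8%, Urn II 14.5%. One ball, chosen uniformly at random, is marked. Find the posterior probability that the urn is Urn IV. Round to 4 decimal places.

0.1355

With a uniform prior (1/3 each), posterior ∝ likelihood:
  Urn IV: 0.0475
  Urn V: 0.158
  Urn II: 0.145
Total = 0.3505.
P(Urn IV | evidence) = 0.0475 / 0.3505 ≈ 0.1355.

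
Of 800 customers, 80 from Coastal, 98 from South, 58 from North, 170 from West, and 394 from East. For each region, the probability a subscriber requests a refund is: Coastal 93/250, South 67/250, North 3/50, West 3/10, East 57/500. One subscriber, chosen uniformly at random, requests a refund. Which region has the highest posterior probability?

West

By Bayes' rule, posterior ∝ prior × likelihood:
  Coastal: 0.1 × 0.372 = 0.0372
  South: 0.1225 × 0.268 = 0.03283
  North: 0.0725 × 0.06 = 0.00435
  West: 0.2125 × 0.3 = 0.06375
  East: 0.4925 × 0.114 = 0.056145
Normalizing constant = 0.194275.
Largest term belongs to West, so West is most probable.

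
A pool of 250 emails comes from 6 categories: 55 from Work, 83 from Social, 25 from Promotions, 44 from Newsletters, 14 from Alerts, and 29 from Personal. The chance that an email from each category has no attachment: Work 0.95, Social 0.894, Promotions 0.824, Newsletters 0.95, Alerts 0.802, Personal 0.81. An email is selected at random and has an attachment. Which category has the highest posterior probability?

Social

Taking complements, P(attachment | each) = Work 0.05, Social 0.106, Promotions 0.176, Newsletters 0.05, Alerts 0.198, Personal 0.19.
By Bayes' rule, posterior ∝ prior × likelihood:
  Work: 0.22 × 0.05 = 0.011
  Social: 0.332 × 0.106 = 0.035192
  Promotions: 0.1 × 0.176 = 0.0176
  Newsletters: 0.176 × 0.05 = 0.0088
  Alerts: 0.056 × 0.198 = 0.011088
  Personal: 0.116 × 0.19 = 0.02204
Sum = 0.10572.
Largest term belongs to Social, so Social is most probable.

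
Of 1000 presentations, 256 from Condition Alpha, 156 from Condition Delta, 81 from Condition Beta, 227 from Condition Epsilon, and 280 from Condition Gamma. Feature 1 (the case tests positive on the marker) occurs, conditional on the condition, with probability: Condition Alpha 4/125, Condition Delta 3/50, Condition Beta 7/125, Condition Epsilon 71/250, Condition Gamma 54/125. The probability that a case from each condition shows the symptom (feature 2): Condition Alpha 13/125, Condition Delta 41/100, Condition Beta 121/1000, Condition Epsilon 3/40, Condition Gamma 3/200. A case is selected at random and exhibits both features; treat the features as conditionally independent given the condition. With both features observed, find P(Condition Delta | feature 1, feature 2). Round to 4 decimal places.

Unnormalized posteriors (prior × likelihood):
  Condition Alpha: 0.256 × 0.032 × 0.104 = 0.000851968
  Condition Delta: 0.156 × 0.06 × 0.41 = 0.0038376
  Condition Beta: 0.081 × 0.056 × 0.121 = 0.000548856
  Condition Epsilon: 0.227 × 0.284 × 0.075 = 0.0048351
  Condition Gamma: 0.28 × 0.432 × 0.015 = 0.0018144
Total = 0.011887924.
P(Condition Delta | evidence) = 0.0038376 / 0.011887924 ≈ 0.3228.

0.3228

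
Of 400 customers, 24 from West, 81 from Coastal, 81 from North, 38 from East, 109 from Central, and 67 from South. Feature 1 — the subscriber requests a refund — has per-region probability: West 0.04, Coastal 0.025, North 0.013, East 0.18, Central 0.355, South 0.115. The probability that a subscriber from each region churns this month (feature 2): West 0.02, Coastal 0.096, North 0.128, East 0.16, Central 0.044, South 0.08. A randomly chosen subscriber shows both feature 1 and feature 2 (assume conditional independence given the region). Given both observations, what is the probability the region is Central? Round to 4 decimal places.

0.4526

By Bayes' rule, posterior ∝ prior × likelihood:
  West: 0.06 × 0.04 × 0.02 = 0.000048
  Coastal: 0.2025 × 0.025 × 0.096 = 0.000486
  North: 0.2025 × 0.013 × 0.128 = 0.00033696
  East: 0.095 × 0.18 × 0.16 = 0.002736
  Central: 0.2725 × 0.355 × 0.044 = 0.00425645
  South: 0.1675 × 0.115 × 0.08 = 0.001541
Total = 0.00940441.
P(Central | evidence) = 0.00425645 / 0.00940441 ≈ 0.4526.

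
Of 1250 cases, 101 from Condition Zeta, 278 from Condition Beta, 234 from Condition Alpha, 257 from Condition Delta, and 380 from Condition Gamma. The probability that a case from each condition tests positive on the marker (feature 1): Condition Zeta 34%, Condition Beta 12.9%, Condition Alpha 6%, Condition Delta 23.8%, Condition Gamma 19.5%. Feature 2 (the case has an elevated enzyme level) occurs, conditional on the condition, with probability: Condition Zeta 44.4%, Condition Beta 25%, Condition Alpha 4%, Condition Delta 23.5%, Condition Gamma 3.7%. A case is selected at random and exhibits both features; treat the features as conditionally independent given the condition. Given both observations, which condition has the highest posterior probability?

By Bayes' rule, posterior ∝ prior × likelihood:
  Condition Zeta: 0.0808 × 0.34 × 0.444 = 0.012197568
  Condition Beta: 0.2224 × 0.129 × 0.25 = 0.0071724
  Condition Alpha: 0.1872 × 0.06 × 0.04 = 0.00044928
  Condition Delta: 0.2056 × 0.238 × 0.235 = 0.011499208
  Condition Gamma: 0.304 × 0.195 × 0.037 = 0.00219336
Total = 0.033511816.
Largest term belongs to Condition Zeta, so Condition Zeta is most probable.

Condition Zeta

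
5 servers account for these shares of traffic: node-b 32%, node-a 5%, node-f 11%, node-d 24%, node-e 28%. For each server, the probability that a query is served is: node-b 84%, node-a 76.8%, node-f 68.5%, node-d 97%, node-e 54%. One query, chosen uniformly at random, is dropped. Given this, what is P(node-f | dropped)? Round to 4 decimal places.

0.1484

Taking complements, P(dropped | each) = node-b 0.16, node-a 0.232, node-f 0.315, node-d 0.03, node-e 0.46.
Unnormalized posteriors (prior × likelihood):
  node-b: 0.32 × 0.16 = 0.0512
  node-a: 0.05 × 0.232 = 0.0116
  node-f: 0.11 × 0.315 = 0.03465
  node-d: 0.24 × 0.03 = 0.0072
  node-e: 0.28 × 0.46 = 0.1288
Total = 0.23345.
P(node-f | evidence) = 0.03465 / 0.23345 ≈ 0.1484.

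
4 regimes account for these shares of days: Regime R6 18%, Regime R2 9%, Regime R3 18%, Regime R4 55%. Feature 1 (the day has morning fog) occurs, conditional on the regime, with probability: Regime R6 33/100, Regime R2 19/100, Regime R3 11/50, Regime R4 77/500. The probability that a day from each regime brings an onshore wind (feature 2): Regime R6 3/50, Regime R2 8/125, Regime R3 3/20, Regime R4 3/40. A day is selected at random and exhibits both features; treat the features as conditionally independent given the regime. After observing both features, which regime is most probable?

Compute prior × likelihood for every hypothesis:
  Regime R6: 0.18 × 0.33 × 0.06 = 0.003564
  Regime R2: 0.09 × 0.19 × 0.064 = 0.0010944
  Regime R3: 0.18 × 0.22 × 0.15 = 0.00594
  Regime R4: 0.55 × 0.154 × 0.075 = 0.0063525
Normalizing constant = 0.0169509.
Largest term belongs to Regime R4, so Regime R4 is most probable.

Regime R4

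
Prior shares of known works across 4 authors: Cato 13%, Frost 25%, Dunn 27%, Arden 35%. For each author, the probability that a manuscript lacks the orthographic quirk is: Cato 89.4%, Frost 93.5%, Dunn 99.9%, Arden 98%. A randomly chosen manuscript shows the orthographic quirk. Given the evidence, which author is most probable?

Taking complements, P(quirk | each) = Cato 0.106, Frost 0.065, Dunn 0.001, Arden 0.02.
Unnormalized posteriors (prior × likelihood):
  Cato: 0.13 × 0.106 = 0.01378
  Frost: 0.25 × 0.065 = 0.01625
  Dunn: 0.27 × 0.001 = 0.00027
  Arden: 0.35 × 0.02 = 0.007
Sum = 0.0373.
Largest term belongs to Frost, so Frost is most probable.

Frost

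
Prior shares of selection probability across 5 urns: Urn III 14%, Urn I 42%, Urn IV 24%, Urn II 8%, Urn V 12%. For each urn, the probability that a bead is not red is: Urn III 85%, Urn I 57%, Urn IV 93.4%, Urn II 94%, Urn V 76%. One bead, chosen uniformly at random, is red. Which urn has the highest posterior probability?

Urn I

Taking complements, P(red | each) = Urn III 0.15, Urn I 0.43, Urn IV 0.066, Urn II 0.06, Urn V 0.24.
Unnormalized posteriors (prior × likelihood):
  Urn III: 0.14 × 0.15 = 0.021
  Urn I: 0.42 × 0.43 = 0.1806
  Urn IV: 0.24 × 0.066 = 0.01584
  Urn II: 0.08 × 0.06 = 0.0048
  Urn V: 0.12 × 0.24 = 0.0288
Normalizing constant = 0.25104.
Largest term belongs to Urn I, so Urn I is most probable.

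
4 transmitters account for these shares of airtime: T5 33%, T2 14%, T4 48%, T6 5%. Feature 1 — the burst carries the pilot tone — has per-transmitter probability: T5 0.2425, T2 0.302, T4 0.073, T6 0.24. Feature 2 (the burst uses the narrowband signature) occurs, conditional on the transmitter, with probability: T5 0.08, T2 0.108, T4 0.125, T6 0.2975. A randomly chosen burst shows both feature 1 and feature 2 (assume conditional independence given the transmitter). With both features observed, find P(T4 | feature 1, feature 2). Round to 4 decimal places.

0.2315

Prior × likelihood for each hypothesis:
  T5: 0.33 × 0.2425 × 0.08 = 0.006402
  T2: 0.14 × 0.302 × 0.108 = 0.00456624
  T4: 0.48 × 0.073 × 0.125 = 0.00438
  T6: 0.05 × 0.24 × 0.2975 = 0.00357
Sum = 0.01891824.
P(T4 | evidence) = 0.00438 / 0.01891824 ≈ 0.2315.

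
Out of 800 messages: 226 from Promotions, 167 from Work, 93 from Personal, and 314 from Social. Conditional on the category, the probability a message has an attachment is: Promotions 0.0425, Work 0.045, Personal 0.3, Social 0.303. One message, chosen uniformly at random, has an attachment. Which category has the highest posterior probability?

Prior × likelihood for each hypothesis:
  Promotions: 0.2825 × 0.0425 = 0.01200625
  Work: 0.20875 × 0.045 = 0.00939375
  Personal: 0.11625 × 0.3 = 0.034875
  Social: 0.3925 × 0.303 = 0.1189275
Sum = 0.1752025.
Largest term belongs to Social, so Social is most probable.

Social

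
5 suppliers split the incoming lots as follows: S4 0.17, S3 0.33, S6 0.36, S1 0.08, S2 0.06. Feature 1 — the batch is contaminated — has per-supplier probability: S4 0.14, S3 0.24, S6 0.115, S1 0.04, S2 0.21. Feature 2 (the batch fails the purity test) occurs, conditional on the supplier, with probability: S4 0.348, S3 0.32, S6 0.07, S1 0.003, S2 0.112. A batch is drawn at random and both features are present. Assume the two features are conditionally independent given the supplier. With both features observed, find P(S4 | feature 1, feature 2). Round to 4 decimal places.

0.2183

By Bayes' rule, posterior ∝ prior × likelihood:
  S4: 0.17 × 0.14 × 0.348 = 0.0082824
  S3: 0.33 × 0.24 × 0.32 = 0.025344
  S6: 0.36 × 0.115 × 0.07 = 0.002898
  S1: 0.08 × 0.04 × 0.003 = 0.0000096
  S2: 0.06 × 0.21 × 0.112 = 0.0014112
Normalizing constant = 0.0379452.
P(S4 | evidence) = 0.0082824 / 0.0379452 ≈ 0.2183.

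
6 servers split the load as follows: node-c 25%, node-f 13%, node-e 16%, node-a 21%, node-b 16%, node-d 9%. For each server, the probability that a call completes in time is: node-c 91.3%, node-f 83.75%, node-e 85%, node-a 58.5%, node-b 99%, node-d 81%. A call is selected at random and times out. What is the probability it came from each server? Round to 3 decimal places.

Taking complements, P(timeout | each) = node-c 0.087, node-f 0.1625, node-e 0.15, node-a 0.415, node-b 0.01, node-d 0.19.
Prior × likelihood for each hypothesis:
  node-c: 0.25 × 0.087 = 0.02175
  node-f: 0.13 × 0.1625 = 0.021125
  node-e: 0.16 × 0.15 = 0.024
  node-a: 0.21 × 0.415 = 0.08715
  node-b: 0.16 × 0.01 = 0.0016
  node-d: 0.09 × 0.19 = 0.0171
Sum = 0.172725.
P(node-c | timeout) = 0.02175/0.172725 ≈ 0.126
P(node-f | timeout) = 0.021125/0.172725 ≈ 0.122
P(node-e | timeout) = 0.024/0.172725 ≈ 0.139
P(node-a | timeout) = 0.08715/0.172725 ≈ 0.505
P(node-b | timeout) = 0.0016/0.172725 ≈ 0.009
P(node-d | timeout) = 0.0171/0.172725 ≈ 0.099

node-c 0.126, node-f 0.122, node-e 0.139, node-a 0.505, node-b 0.009, node-d 0.099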